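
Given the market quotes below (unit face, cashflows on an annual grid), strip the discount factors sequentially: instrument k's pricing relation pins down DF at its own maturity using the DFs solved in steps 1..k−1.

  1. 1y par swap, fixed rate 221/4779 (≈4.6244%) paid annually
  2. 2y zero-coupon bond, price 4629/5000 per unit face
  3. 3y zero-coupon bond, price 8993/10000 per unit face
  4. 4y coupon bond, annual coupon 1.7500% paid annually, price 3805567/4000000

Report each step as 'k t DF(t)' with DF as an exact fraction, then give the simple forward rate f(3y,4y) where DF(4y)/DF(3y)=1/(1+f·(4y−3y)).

step 1 [1y] swap r/1=221/4779: DF=(1 − 221/4779·(0))/(1+221/4779) = 4779/5000 ≈ 0.955800
step 2 [2y] zero: DF = P = 4629/5000 ≈ 0.925800
step 3 [3y] zero: DF = P = 8993/10000 ≈ 0.899300
step 4 [4y] bond c/1=7/400: DF=(3805567/4000000 − 7/400·(0.955800+0.925800+0.899300))/(1+7/400) = 1109/1250 ≈ 0.887200

1 1 4779/5000
2 2 4629/5000
3 3 8993/10000
4 4 1109/1250
f(3y,4y) = ((8993/10000)/(1109/1250) − 1)/(1) = 121/8872 ≈ 1.3638%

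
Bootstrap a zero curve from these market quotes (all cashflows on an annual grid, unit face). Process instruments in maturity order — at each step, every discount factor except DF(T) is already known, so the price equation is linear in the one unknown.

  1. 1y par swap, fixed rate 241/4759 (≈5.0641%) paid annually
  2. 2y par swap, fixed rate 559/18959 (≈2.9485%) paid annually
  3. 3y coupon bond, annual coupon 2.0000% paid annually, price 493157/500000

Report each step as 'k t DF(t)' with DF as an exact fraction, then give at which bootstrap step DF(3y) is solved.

1 1 4759/5000
2 2 9441/10000
3 3 4649/5000
DF(3y) is solved at step 3

step 1 [1y] swap r/1=241/4759: DF=(1 − 241/4759·(0))/(1+241/4759) = 4759/5000 ≈ 0.951800
step 2 [2y] swap r/1=559/18959: DF=(1 − 559/18959·(0.951800))/(1+559/18959) = 9441/10000 ≈ 0.944100
step 3 [3y] bond c/1=1/50: DF=(493157/500000 − 1/50·(0.951800+0.944100))/(1+1/50) = 4649/5000 ≈ 0.929800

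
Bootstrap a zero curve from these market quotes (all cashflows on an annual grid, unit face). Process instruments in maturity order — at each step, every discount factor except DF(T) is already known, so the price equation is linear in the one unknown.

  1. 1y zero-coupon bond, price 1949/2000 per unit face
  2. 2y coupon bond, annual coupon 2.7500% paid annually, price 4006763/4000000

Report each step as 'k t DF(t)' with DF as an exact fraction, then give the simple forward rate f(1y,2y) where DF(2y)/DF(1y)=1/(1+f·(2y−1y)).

1 1 1949/2000
2 2 593/625
f(1y,2y) = ((1949/2000)/(593/625) − 1)/(1) = 257/9488 ≈ 2.7087%

step 1 [1y] zero: DF = P = 1949/2000 ≈ 0.974500
step 2 [2y] bond c/1=11/400: DF=(4006763/4000000 − 11/400·(0.974500))/(1+11/400) = 593/625 ≈ 0.948800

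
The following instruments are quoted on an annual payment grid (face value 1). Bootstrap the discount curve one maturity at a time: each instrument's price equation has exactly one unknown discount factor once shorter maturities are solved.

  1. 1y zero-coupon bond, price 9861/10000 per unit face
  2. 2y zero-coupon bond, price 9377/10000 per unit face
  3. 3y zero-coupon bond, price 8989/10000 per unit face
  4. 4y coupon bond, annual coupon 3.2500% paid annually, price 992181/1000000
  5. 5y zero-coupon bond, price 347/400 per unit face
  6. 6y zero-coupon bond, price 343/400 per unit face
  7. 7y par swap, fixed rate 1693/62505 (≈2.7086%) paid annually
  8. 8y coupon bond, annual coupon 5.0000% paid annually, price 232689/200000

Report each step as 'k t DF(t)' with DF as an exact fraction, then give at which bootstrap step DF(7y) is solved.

1 1 9861/10000
2 2 9377/10000
3 3 8989/10000
4 4 8721/10000
5 5 347/400
6 6 343/400
7 7 8307/10000
8 8 1013/1250
DF(7y) is solved at step 7

step 1 [1y] zero: DF = P = 9861/10000 ≈ 0.986100
step 2 [2y] zero: DF = P = 9377/10000 ≈ 0.937700
step 3 [3y] zero: DF = P = 8989/10000 ≈ 0.898900
step 4 [4y] bond c/1=13/400: DF=(992181/1000000 − 13/400·(0.986100+0.937700+0.898900))/(1+13/400) = 8721/10000 ≈ 0.872100
step 5 [5y] zero: DF = P = 347/400 ≈ 0.867500
step 6 [6y] zero: DF = P = 343/400 ≈ 0.857500
step 7 [7y] swap r/1=1693/62505: DF=(1 − 1693/62505·(0.986100+0.937700+0.898900+0.872100+0.867500+0.857500))/(1+1693/62505) = 8307/10000 ≈ 0.830700
step 8 [8y] bond c/1=1/20: DF=(232689/200000 − 1/20·(0.986100+0.937700+0.898900+0.872100+0.867500+0.857500+0.830700))/(1+1/20) = 1013/1250 ≈ 0.810400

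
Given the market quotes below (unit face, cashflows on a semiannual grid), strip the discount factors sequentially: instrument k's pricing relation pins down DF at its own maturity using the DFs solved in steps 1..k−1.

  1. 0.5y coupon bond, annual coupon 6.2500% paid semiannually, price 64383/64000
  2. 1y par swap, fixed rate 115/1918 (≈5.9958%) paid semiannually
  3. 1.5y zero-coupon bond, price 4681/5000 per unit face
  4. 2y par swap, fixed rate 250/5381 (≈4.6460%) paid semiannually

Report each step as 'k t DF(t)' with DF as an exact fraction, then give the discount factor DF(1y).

step 1 [0.5y] bond c/2=1/32: DF=(64383/64000 − 1/32·(0))/(1+1/32) = 1951/2000 ≈ 0.975500
step 2 [1y] swap r/2=115/3836: DF=(1 − 115/3836·(0.975500))/(1+115/3836) = 377/400 ≈ 0.942500
step 3 [1.5y] zero: DF = P = 4681/5000 ≈ 0.936200
step 4 [2y] swap r/2=125/5381: DF=(1 − 125/5381·(0.975500+0.942500+0.936200))/(1+125/5381) = 73/80 ≈ 0.912500

1 1/2 1951/2000
2 1 377/400
3 3/2 4681/5000
4 2 73/80
DF(1y) = 377/400 ≈ 0.942500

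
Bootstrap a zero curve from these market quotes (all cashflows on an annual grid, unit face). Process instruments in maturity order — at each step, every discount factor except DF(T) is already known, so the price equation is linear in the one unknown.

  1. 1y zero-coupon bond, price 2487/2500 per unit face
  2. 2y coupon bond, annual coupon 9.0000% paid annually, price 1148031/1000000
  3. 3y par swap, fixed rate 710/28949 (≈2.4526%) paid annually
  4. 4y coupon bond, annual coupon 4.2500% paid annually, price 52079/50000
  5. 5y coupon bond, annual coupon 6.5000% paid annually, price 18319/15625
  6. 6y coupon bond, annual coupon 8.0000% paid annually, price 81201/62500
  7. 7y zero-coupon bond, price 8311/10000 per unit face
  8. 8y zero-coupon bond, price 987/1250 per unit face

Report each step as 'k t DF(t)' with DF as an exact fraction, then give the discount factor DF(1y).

step 1 [1y] zero: DF = P = 2487/2500 ≈ 0.994800
step 2 [2y] bond c/1=9/100: DF=(1148031/1000000 − 9/100·(0.994800))/(1+9/100) = 9711/10000 ≈ 0.971100
step 3 [3y] swap r/1=710/28949: DF=(1 − 710/28949·(0.994800+0.971100))/(1+710/28949) = 929/1000 ≈ 0.929000
step 4 [4y] bond c/1=17/400: DF=(52079/50000 − 17/400·(0.994800+0.971100+0.929000))/(1+17/400) = 8811/10000 ≈ 0.881100
step 5 [5y] bond c/1=13/200: DF=(18319/15625 − 13/200·(0.994800+0.971100+0.929000+0.881100))/(1+13/200) = 544/625 ≈ 0.870400
step 6 [6y] bond c/1=2/25: DF=(81201/62500 − 2/25·(0.994800+0.971100+0.929000+0.881100+0.870400))/(1+2/25) = 2147/2500 ≈ 0.858800
step 7 [7y] zero: DF = P = 8311/10000 ≈ 0.831100
step 8 [8y] zero: DF = P = 987/1250 ≈ 0.789600

1 1 2487/2500
2 2 9711/10000
3 3 929/1000
4 4 8811/10000
5 5 544/625
6 6 2147/2500
7 7 8311/10000
8 8 987/1250
DF(1y) = 2487/2500 ≈ 0.994800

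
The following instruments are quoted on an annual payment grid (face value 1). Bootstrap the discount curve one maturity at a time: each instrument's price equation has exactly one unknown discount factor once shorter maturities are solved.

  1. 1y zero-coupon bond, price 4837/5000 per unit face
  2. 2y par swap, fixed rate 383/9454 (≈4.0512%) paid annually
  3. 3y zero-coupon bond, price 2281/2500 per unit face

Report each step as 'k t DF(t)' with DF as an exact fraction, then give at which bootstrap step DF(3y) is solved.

1 1 4837/5000
2 2 4617/5000
3 3 2281/2500
DF(3y) is solved at step 3

step 1 [1y] zero: DF = P = 4837/5000 ≈ 0.967400
step 2 [2y] swap r/1=383/9454: DF=(1 − 383/9454·(0.967400))/(1+383/9454) = 4617/5000 ≈ 0.923400
step 3 [3y] zero: DF = P = 2281/2500 ≈ 0.912400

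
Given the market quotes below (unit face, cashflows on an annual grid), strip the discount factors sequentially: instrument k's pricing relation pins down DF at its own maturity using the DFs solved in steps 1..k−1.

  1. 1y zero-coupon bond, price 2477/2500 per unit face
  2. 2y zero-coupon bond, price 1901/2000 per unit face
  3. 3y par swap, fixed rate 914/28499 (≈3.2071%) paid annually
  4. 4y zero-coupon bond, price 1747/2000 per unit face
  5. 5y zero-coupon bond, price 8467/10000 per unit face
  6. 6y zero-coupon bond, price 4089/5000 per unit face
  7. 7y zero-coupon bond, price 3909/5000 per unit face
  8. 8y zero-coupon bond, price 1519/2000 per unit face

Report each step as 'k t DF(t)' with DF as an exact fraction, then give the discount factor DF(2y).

1 1 2477/2500
2 2 1901/2000
3 3 4543/5000
4 4 1747/2000
5 5 8467/10000
6 6 4089/5000
7 7 3909/5000
8 8 1519/2000
DF(2y) = 1901/2000 ≈ 0.950500

step 1 [1y] zero: DF = P = 2477/2500 ≈ 0.990800
step 2 [2y] zero: DF = P = 1901/2000 ≈ 0.950500
step 3 [3y] swap r/1=914/28499: DF=(1 − 914/28499·(0.990800+0.950500))/(1+914/28499) = 4543/5000 ≈ 0.908600
step 4 [4y] zero: DF = P = 1747/2000 ≈ 0.873500
step 5 [5y] zero: DF = P = 8467/10000 ≈ 0.846700
step 6 [6y] zero: DF = P = 4089/5000 ≈ 0.817800
step 7 [7y] zero: DF = P = 3909/5000 ≈ 0.781800
step 8 [8y] zero: DF = P = 1519/2000 ≈ 0.759500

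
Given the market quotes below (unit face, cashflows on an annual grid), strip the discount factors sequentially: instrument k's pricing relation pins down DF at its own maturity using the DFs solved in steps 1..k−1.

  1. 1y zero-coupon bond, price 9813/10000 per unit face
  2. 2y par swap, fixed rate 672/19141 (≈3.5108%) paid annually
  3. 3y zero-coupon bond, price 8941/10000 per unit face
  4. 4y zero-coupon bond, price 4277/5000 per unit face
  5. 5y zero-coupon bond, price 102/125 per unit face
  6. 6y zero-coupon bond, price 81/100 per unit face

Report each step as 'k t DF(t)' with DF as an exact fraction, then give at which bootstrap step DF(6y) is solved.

step 1 [1y] zero: DF = P = 9813/10000 ≈ 0.981300
step 2 [2y] swap r/1=672/19141: DF=(1 − 672/19141·(0.981300))/(1+672/19141) = 583/625 ≈ 0.932800
step 3 [3y] zero: DF = P = 8941/10000 ≈ 0.894100
step 4 [4y] zero: DF = P = 4277/5000 ≈ 0.855400
step 5 [5y] zero: DF = P = 102/125 ≈ 0.816000
step 6 [6y] zero: DF = P = 81/100 ≈ 0.810000

1 1 9813/10000
2 2 583/625
3 3 8941/10000
4 4 4277/5000
5 5 102/125
6 6 81/100
DF(6y) is solved at step 6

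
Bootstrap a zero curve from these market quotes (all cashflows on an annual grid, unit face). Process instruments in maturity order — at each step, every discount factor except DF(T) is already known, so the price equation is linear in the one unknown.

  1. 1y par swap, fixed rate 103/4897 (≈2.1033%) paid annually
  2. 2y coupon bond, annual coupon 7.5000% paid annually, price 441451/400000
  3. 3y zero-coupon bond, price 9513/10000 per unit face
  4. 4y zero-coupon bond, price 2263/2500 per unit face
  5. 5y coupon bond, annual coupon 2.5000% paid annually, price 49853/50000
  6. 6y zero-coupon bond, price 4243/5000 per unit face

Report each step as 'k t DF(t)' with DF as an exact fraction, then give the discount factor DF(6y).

1 1 4897/5000
2 2 9583/10000
3 3 9513/10000
4 4 2263/2500
5 5 4401/5000
6 6 4243/5000
DF(6y) = 4243/5000 ≈ 0.848600

step 1 [1y] swap r/1=103/4897: DF=(1 − 103/4897·(0))/(1+103/4897) = 4897/5000 ≈ 0.979400
step 2 [2y] bond c/1=3/40: DF=(441451/400000 − 3/40·(0.979400))/(1+3/40) = 9583/10000 ≈ 0.958300
step 3 [3y] zero: DF = P = 9513/10000 ≈ 0.951300
step 4 [4y] zero: DF = P = 2263/2500 ≈ 0.905200
step 5 [5y] bond c/1=1/40: DF=(49853/50000 − 1/40·(0.979400+0.958300+0.951300+0.905200))/(1+1/40) = 4401/5000 ≈ 0.880200
step 6 [6y] zero: DF = P = 4243/5000 ≈ 0.848600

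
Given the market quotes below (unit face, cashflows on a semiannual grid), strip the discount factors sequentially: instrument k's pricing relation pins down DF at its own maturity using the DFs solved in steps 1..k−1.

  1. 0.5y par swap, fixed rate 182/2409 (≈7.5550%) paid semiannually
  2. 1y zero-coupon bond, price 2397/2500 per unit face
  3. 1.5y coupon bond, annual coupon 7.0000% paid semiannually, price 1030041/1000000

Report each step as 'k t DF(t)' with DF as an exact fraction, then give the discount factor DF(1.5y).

1 1/2 2409/2500
2 1 2397/2500
3 3/2 4651/5000
DF(1.5y) = 4651/5000 ≈ 0.930200

step 1 [0.5y] swap r/2=91/2409: DF=(1 − 91/2409·(0))/(1+91/2409) = 2409/2500 ≈ 0.963600
step 2 [1y] zero: DF = P = 2397/2500 ≈ 0.958800
step 3 [1.5y] bond c/2=7/200: DF=(1030041/1000000 − 7/200·(0.963600+0.958800))/(1+7/200) = 4651/5000 ≈ 0.930200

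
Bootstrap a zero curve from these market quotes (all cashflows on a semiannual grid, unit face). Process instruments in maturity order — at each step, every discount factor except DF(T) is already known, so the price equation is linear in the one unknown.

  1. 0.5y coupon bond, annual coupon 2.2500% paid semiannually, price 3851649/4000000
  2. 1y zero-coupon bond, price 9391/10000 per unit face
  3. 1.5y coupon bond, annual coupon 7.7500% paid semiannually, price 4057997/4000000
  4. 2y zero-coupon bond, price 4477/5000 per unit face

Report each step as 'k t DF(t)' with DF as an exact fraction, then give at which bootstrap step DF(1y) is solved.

step 1 [0.5y] bond c/2=9/800: DF=(3851649/4000000 − 9/800·(0))/(1+9/800) = 4761/5000 ≈ 0.952200
step 2 [1y] zero: DF = P = 9391/10000 ≈ 0.939100
step 3 [1.5y] bond c/2=31/800: DF=(4057997/4000000 − 31/800·(0.952200+0.939100))/(1+31/800) = 9061/10000 ≈ 0.906100
step 4 [2y] zero: DF = P = 4477/5000 ≈ 0.895400

1 1/2 4761/5000
2 1 9391/10000
3 3/2 9061/10000
4 2 4477/5000
DF(1y) is solved at step 2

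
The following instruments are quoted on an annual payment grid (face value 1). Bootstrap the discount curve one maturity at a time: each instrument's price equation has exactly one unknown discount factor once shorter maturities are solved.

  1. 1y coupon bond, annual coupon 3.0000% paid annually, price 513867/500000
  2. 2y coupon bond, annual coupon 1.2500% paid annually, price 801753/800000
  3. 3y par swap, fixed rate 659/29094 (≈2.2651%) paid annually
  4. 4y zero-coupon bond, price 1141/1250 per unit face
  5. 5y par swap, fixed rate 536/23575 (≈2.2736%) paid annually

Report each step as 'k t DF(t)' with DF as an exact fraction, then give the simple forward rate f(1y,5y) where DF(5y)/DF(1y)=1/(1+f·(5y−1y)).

step 1 [1y] bond c/1=3/100: DF=(513867/500000 − 3/100·(0))/(1+3/100) = 4989/5000 ≈ 0.997800
step 2 [2y] bond c/1=1/80: DF=(801753/800000 − 1/80·(0.997800))/(1+1/80) = 391/400 ≈ 0.977500
step 3 [3y] swap r/1=659/29094: DF=(1 − 659/29094·(0.997800+0.977500))/(1+659/29094) = 9341/10000 ≈ 0.934100
step 4 [4y] zero: DF = P = 1141/1250 ≈ 0.912800
step 5 [5y] swap r/1=536/23575: DF=(1 − 536/23575·(0.997800+0.977500+0.934100+0.912800))/(1+536/23575) = 558/625 ≈ 0.892800

1 1 4989/5000
2 2 391/400
3 3 9341/10000
4 4 1141/1250
5 5 558/625
f(1y,5y) = ((4989/5000)/(558/625) − 1)/(4) = 175/5952 ≈ 2.9402%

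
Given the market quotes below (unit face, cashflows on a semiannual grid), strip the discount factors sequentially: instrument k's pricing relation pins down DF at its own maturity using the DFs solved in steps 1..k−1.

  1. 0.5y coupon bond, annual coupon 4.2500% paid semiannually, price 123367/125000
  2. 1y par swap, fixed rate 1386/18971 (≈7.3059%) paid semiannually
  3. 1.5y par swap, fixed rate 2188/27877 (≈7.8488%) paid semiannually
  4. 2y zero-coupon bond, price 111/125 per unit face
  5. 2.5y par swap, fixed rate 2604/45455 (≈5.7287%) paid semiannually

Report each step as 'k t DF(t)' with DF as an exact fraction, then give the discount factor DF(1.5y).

1 1/2 604/625
2 1 9307/10000
3 3/2 4453/5000
4 2 111/125
5 5/2 4349/5000
DF(1.5y) = 4453/5000 ≈ 0.890600

step 1 [0.5y] bond c/2=17/800: DF=(123367/125000 − 17/800·(0))/(1+17/800) = 604/625 ≈ 0.966400
step 2 [1y] swap r/2=693/18971: DF=(1 − 693/18971·(0.966400))/(1+693/18971) = 9307/10000 ≈ 0.930700
step 3 [1.5y] swap r/2=1094/27877: DF=(1 − 1094/27877·(0.966400+0.930700))/(1+1094/27877) = 4453/5000 ≈ 0.890600
step 4 [2y] zero: DF = P = 111/125 ≈ 0.888000
step 5 [2.5y] swap r/2=1302/45455: DF=(1 − 1302/45455·(0.966400+0.930700+0.890600+0.888000))/(1+1302/45455) = 4349/5000 ≈ 0.869800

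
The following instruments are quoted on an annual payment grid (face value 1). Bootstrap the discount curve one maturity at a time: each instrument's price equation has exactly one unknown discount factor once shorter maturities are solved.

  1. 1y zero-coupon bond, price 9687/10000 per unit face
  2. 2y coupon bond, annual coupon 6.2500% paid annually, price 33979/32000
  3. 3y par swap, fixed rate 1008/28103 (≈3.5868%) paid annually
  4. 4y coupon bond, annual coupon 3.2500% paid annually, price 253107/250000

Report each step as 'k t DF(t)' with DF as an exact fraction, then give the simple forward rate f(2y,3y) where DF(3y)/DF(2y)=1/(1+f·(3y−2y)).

step 1 [1y] zero: DF = P = 9687/10000 ≈ 0.968700
step 2 [2y] bond c/1=1/16: DF=(33979/32000 − 1/16·(0.968700))/(1+1/16) = 589/625 ≈ 0.942400
step 3 [3y] swap r/1=1008/28103: DF=(1 − 1008/28103·(0.968700+0.942400))/(1+1008/28103) = 562/625 ≈ 0.899200
step 4 [4y] bond c/1=13/400: DF=(253107/250000 − 13/400·(0.968700+0.942400+0.899200))/(1+13/400) = 8921/10000 ≈ 0.892100

1 1 9687/10000
2 2 589/625
3 3 562/625
4 4 8921/10000
f(2y,3y) = ((589/625)/(562/625) − 1)/(1) = 27/562 ≈ 4.8043%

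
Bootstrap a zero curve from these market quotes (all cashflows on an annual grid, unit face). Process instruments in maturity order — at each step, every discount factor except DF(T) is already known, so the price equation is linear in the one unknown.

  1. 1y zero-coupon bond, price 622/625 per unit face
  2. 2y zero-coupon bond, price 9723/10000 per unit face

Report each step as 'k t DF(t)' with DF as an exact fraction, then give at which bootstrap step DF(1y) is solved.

step 1 [1y] zero: DF = P = 622/625 ≈ 0.995200
step 2 [2y] zero: DF = P = 9723/10000 ≈ 0.972300

1 1 622/625
2 2 9723/10000
DF(1y) is solved at step 1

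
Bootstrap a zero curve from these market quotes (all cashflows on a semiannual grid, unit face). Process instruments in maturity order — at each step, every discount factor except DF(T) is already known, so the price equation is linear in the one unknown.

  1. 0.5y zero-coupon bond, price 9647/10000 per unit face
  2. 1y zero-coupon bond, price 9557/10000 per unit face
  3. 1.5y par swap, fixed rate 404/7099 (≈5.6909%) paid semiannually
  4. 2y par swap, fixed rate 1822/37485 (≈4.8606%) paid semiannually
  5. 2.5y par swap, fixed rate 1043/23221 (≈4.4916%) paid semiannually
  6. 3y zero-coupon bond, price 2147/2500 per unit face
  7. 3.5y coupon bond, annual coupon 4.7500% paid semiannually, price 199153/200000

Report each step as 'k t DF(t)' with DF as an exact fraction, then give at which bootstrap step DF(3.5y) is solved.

1 1/2 9647/10000
2 1 9557/10000
3 3/2 1149/1250
4 2 9089/10000
5 5/2 8957/10000
6 3 2147/2500
7 7/2 169/200
DF(3.5y) is solved at step 7

step 1 [0.5y] zero: DF = P = 9647/10000 ≈ 0.964700
step 2 [1y] zero: DF = P = 9557/10000 ≈ 0.955700
step 3 [1.5y] swap r/2=202/7099: DF=(1 − 202/7099·(0.964700+0.955700))/(1+202/7099) = 1149/1250 ≈ 0.919200
step 4 [2y] swap r/2=911/37485: DF=(1 − 911/37485·(0.964700+0.955700+0.919200))/(1+911/37485) = 9089/10000 ≈ 0.908900
step 5 [2.5y] swap r/2=1043/46442: DF=(1 − 1043/46442·(0.964700+0.955700+0.919200+0.908900))/(1+1043/46442) = 8957/10000 ≈ 0.895700
step 6 [3y] zero: DF = P = 2147/2500 ≈ 0.858800
step 7 [3.5y] bond c/2=19/800: DF=(199153/200000 − 19/800·(0.964700+0.955700+0.919200+0.908900+0.895700+0.858800))/(1+19/800) = 169/200 ≈ 0.845000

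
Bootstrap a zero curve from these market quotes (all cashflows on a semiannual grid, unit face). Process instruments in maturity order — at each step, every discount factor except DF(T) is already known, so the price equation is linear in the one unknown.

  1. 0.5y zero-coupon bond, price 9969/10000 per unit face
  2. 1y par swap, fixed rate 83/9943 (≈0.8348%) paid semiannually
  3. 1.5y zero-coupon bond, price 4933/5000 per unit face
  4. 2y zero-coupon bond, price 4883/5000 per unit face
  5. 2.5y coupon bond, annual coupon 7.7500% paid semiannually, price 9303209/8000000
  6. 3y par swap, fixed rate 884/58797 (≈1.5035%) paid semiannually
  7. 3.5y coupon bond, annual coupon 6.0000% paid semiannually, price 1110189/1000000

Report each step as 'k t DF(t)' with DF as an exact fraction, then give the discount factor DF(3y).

step 1 [0.5y] zero: DF = P = 9969/10000 ≈ 0.996900
step 2 [1y] swap r/2=83/19886: DF=(1 − 83/19886·(0.996900))/(1+83/19886) = 9917/10000 ≈ 0.991700
step 3 [1.5y] zero: DF = P = 4933/5000 ≈ 0.986600
step 4 [2y] zero: DF = P = 4883/5000 ≈ 0.976600
step 5 [2.5y] bond c/2=31/800: DF=(9303209/8000000 − 31/800·(0.996900+0.991700+0.986600+0.976600))/(1+31/800) = 9721/10000 ≈ 0.972100
step 6 [3y] swap r/2=442/58797: DF=(1 − 442/58797·(0.996900+0.991700+0.986600+0.976600+0.972100))/(1+442/58797) = 4779/5000 ≈ 0.955800
step 7 [3.5y] bond c/2=3/100: DF=(1110189/1000000 − 3/100·(0.996900+0.991700+0.986600+0.976600+0.972100+0.955800))/(1+3/100) = 4533/5000 ≈ 0.906600

1 1/2 9969/10000
2 1 9917/10000
3 3/2 4933/5000
4 2 4883/5000
5 5/2 9721/10000
6 3 4779/5000
7 7/2 4533/5000
DF(3y) = 4779/5000 ≈ 0.955800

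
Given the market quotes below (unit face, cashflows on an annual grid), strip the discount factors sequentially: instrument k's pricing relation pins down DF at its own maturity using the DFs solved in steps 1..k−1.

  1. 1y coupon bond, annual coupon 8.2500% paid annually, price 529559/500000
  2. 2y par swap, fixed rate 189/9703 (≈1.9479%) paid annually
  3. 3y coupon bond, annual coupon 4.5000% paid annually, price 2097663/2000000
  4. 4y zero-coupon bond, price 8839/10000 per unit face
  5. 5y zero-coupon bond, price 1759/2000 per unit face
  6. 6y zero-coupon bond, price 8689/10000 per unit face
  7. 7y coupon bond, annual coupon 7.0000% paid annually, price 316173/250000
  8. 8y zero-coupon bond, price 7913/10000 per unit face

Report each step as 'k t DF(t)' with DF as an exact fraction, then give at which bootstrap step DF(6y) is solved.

1 1 1223/1250
2 2 4811/5000
3 3 9201/10000
4 4 8839/10000
5 5 1759/2000
6 6 8689/10000
7 7 4113/5000
8 8 7913/10000
DF(6y) is solved at step 6

step 1 [1y] bond c/1=33/400: DF=(529559/500000 − 33/400·(0))/(1+33/400) = 1223/1250 ≈ 0.978400
step 2 [2y] swap r/1=189/9703: DF=(1 − 189/9703·(0.978400))/(1+189/9703) = 4811/5000 ≈ 0.962200
step 3 [3y] bond c/1=9/200: DF=(2097663/2000000 − 9/200·(0.978400+0.962200))/(1+9/200) = 9201/10000 ≈ 0.920100
step 4 [4y] zero: DF = P = 8839/10000 ≈ 0.883900
step 5 [5y] zero: DF = P = 1759/2000 ≈ 0.879500
step 6 [6y] zero: DF = P = 8689/10000 ≈ 0.868900
step 7 [7y] bond c/1=7/100: DF=(316173/250000 − 7/100·(0.978400+0.962200+0.920100+0.883900+0.879500+0.868900))/(1+7/100) = 4113/5000 ≈ 0.822600
step 8 [8y] zero: DF = P = 7913/10000 ≈ 0.791300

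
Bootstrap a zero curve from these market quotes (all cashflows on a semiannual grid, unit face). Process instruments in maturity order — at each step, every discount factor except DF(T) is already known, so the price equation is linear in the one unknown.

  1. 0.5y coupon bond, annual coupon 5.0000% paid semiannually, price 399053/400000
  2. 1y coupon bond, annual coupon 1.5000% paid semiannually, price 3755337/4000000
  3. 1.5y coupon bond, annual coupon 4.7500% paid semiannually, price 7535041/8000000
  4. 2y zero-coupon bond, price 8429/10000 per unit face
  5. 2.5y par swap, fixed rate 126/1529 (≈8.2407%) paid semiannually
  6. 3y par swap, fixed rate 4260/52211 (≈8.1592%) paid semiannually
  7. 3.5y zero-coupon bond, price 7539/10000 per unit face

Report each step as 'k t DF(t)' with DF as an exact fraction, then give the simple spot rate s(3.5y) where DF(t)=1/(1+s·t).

step 1 [0.5y] bond c/2=1/40: DF=(399053/400000 − 1/40·(0))/(1+1/40) = 9733/10000 ≈ 0.973300
step 2 [1y] bond c/2=3/400: DF=(3755337/4000000 − 3/400·(0.973300))/(1+3/400) = 4623/5000 ≈ 0.924600
step 3 [1.5y] bond c/2=19/800: DF=(7535041/8000000 − 19/800·(0.973300+0.924600))/(1+19/800) = 219/250 ≈ 0.876000
step 4 [2y] zero: DF = P = 8429/10000 ≈ 0.842900
step 5 [2.5y] swap r/2=63/1529: DF=(1 − 63/1529·(0.973300+0.924600+0.876000+0.842900))/(1+63/1529) = 8173/10000 ≈ 0.817300
step 6 [3y] swap r/2=2130/52211: DF=(1 − 2130/52211·(0.973300+0.924600+0.876000+0.842900+0.817300))/(1+2130/52211) = 787/1000 ≈ 0.787000
step 7 [3.5y] zero: DF = P = 7539/10000 ≈ 0.753900

1 1/2 9733/10000
2 1 4623/5000
3 3/2 219/250
4 2 8429/10000
5 5/2 8173/10000
6 3 787/1000
7 7/2 7539/10000
s(3.5y) = (1/(7539/10000) − 1)/(7/2) = 4922/52773 ≈ 9.3267%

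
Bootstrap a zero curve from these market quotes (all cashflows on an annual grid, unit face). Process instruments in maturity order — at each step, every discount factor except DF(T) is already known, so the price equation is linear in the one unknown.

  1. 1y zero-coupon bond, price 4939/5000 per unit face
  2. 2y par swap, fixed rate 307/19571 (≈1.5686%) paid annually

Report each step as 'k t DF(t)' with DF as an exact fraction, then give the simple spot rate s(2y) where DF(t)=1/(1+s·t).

1 1 4939/5000
2 2 9693/10000
s(2y) = (1/(9693/10000) − 1)/(2) = 307/19386 ≈ 1.5836%

step 1 [1y] zero: DF = P = 4939/5000 ≈ 0.987800
step 2 [2y] swap r/1=307/19571: DF=(1 − 307/19571·(0.987800))/(1+307/19571) = 9693/10000 ≈ 0.969300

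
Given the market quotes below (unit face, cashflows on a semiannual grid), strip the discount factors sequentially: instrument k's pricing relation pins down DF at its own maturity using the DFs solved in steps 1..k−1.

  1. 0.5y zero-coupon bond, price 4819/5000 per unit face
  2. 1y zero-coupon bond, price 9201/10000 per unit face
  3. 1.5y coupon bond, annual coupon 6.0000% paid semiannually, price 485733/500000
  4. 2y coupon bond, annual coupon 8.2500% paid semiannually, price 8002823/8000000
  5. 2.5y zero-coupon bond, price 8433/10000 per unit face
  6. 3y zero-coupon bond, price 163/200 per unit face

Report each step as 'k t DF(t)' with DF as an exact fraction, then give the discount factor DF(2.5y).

1 1/2 4819/5000
2 1 9201/10000
3 3/2 8883/10000
4 2 8509/10000
5 5/2 8433/10000
6 3 163/200
DF(2.5y) = 8433/10000 ≈ 0.843300

step 1 [0.5y] zero: DF = P = 4819/5000 ≈ 0.963800
step 2 [1y] zero: DF = P = 9201/10000 ≈ 0.920100
step 3 [1.5y] bond c/2=3/100: DF=(485733/500000 − 3/100·(0.963800+0.920100))/(1+3/100) = 8883/10000 ≈ 0.888300
step 4 [2y] bond c/2=33/800: DF=(8002823/8000000 − 33/800·(0.963800+0.920100+0.888300))/(1+33/800) = 8509/10000 ≈ 0.850900
step 5 [2.5y] zero: DF = P = 8433/10000 ≈ 0.843300
step 6 [3y] zero: DF = P = 163/200 ≈ 0.815000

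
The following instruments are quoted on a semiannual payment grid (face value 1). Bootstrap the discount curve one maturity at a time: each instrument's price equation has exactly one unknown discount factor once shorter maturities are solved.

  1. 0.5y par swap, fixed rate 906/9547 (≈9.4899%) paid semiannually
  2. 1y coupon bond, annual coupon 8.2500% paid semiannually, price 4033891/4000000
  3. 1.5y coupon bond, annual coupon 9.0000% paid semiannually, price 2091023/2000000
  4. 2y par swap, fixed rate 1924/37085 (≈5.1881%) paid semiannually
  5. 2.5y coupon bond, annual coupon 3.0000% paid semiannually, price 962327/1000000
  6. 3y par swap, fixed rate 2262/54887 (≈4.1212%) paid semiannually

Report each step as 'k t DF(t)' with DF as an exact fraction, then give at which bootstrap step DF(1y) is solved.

1 1/2 9547/10000
2 1 9307/10000
3 3/2 9193/10000
4 2 4519/5000
5 5/2 8933/10000
6 3 8869/10000
DF(1y) is solved at step 2

step 1 [0.5y] swap r/2=453/9547: DF=(1 − 453/9547·(0))/(1+453/9547) = 9547/10000 ≈ 0.954700
step 2 [1y] bond c/2=33/800: DF=(4033891/4000000 − 33/800·(0.954700))/(1+33/800) = 9307/10000 ≈ 0.930700
step 3 [1.5y] bond c/2=9/200: DF=(2091023/2000000 − 9/200·(0.954700+0.930700))/(1+9/200) = 9193/10000 ≈ 0.919300
step 4 [2y] swap r/2=962/37085: DF=(1 − 962/37085·(0.954700+0.930700+0.919300))/(1+962/37085) = 4519/5000 ≈ 0.903800
step 5 [2.5y] bond c/2=3/200: DF=(962327/1000000 − 3/200·(0.954700+0.930700+0.919300+0.903800))/(1+3/200) = 8933/10000 ≈ 0.893300
step 6 [3y] swap r/2=1131/54887: DF=(1 − 1131/54887·(0.954700+0.930700+0.919300+0.903800+0.893300))/(1+1131/54887) = 8869/10000 ≈ 0.886900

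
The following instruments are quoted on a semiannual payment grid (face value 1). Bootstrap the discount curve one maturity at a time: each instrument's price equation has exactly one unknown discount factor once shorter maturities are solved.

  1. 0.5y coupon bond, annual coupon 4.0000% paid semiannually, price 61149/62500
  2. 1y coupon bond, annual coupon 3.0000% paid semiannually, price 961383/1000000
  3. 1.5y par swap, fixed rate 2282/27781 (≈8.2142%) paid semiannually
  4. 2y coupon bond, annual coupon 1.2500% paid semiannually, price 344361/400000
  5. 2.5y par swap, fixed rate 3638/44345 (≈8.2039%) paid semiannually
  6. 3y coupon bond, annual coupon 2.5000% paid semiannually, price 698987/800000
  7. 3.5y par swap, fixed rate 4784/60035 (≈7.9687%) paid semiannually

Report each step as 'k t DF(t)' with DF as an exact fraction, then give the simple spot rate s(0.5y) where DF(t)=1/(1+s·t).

1 1/2 1199/1250
2 1 933/1000
3 3/2 8859/10000
4 2 8383/10000
5 5/2 8181/10000
6 3 4041/5000
7 7/2 951/1250
s(0.5y) = (1/(1199/1250) − 1)/(1/2) = 102/1199 ≈ 8.5071%

step 1 [0.5y] bond c/2=1/50: DF=(61149/62500 − 1/50·(0))/(1+1/50) = 1199/1250 ≈ 0.959200
step 2 [1y] bond c/2=3/200: DF=(961383/1000000 − 3/200·(0.959200))/(1+3/200) = 933/1000 ≈ 0.933000
step 3 [1.5y] swap r/2=1141/27781: DF=(1 − 1141/27781·(0.959200+0.933000))/(1+1141/27781) = 8859/10000 ≈ 0.885900
step 4 [2y] bond c/2=1/160: DF=(344361/400000 − 1/160·(0.959200+0.933000+0.885900))/(1+1/160) = 8383/10000 ≈ 0.838300
step 5 [2.5y] swap r/2=1819/44345: DF=(1 − 1819/44345·(0.959200+0.933000+0.885900+0.838300))/(1+1819/44345) = 8181/10000 ≈ 0.818100
step 6 [3y] bond c/2=1/80: DF=(698987/800000 − 1/80·(0.959200+0.933000+0.885900+0.838300+0.818100))/(1+1/80) = 4041/5000 ≈ 0.808200
step 7 [3.5y] swap r/2=2392/60035: DF=(1 − 2392/60035·(0.959200+0.933000+0.885900+0.838300+0.818100+0.808200))/(1+2392/60035) = 951/1250 ≈ 0.760800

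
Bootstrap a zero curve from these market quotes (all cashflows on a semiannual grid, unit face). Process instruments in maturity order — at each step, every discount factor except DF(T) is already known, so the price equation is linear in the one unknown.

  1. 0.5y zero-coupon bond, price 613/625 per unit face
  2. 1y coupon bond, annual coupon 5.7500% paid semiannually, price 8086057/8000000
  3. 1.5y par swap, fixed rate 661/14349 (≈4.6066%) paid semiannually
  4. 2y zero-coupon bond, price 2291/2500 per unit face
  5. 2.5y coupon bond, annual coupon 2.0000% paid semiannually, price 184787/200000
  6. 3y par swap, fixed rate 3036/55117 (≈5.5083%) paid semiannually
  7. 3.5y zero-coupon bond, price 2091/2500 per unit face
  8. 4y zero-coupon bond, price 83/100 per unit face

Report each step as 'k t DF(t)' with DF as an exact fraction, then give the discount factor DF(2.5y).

1 1/2 613/625
2 1 9551/10000
3 3/2 9339/10000
4 2 2291/2500
5 5/2 8773/10000
6 3 4241/5000
7 7/2 2091/2500
8 4 83/100
DF(2.5y) = 8773/10000 ≈ 0.877300

step 1 [0.5y] zero: DF = P = 613/625 ≈ 0.980800
step 2 [1y] bond c/2=23/800: DF=(8086057/8000000 − 23/800·(0.980800))/(1+23/800) = 9551/10000 ≈ 0.955100
step 3 [1.5y] swap r/2=661/28698: DF=(1 − 661/28698·(0.980800+0.955100))/(1+661/28698) = 9339/10000 ≈ 0.933900
step 4 [2y] zero: DF = P = 2291/2500 ≈ 0.916400
step 5 [2.5y] bond c/2=1/100: DF=(184787/200000 − 1/100·(0.980800+0.955100+0.933900+0.916400))/(1+1/100) = 8773/10000 ≈ 0.877300
step 6 [3y] swap r/2=1518/55117: DF=(1 − 1518/55117·(0.980800+0.955100+0.933900+0.916400+0.877300))/(1+1518/55117) = 4241/5000 ≈ 0.848200
step 7 [3.5y] zero: DF = P = 2091/2500 ≈ 0.836400
step 8 [4y] zero: DF = P = 83/100 ≈ 0.830000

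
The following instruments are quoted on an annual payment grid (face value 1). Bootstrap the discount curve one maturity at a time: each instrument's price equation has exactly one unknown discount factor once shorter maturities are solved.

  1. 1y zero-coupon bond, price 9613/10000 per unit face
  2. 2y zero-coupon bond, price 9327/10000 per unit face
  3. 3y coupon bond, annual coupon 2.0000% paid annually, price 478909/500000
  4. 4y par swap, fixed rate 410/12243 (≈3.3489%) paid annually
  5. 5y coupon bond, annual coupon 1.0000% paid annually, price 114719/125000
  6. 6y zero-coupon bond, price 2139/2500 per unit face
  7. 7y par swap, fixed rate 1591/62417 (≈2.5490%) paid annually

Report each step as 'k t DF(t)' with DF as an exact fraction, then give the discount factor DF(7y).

step 1 [1y] zero: DF = P = 9613/10000 ≈ 0.961300
step 2 [2y] zero: DF = P = 9327/10000 ≈ 0.932700
step 3 [3y] bond c/1=1/50: DF=(478909/500000 − 1/50·(0.961300+0.932700))/(1+1/50) = 9019/10000 ≈ 0.901900
step 4 [4y] swap r/1=410/12243: DF=(1 − 410/12243·(0.961300+0.932700+0.901900))/(1+410/12243) = 877/1000 ≈ 0.877000
step 5 [5y] bond c/1=1/100: DF=(114719/125000 − 1/100·(0.961300+0.932700+0.901900+0.877000))/(1+1/100) = 8723/10000 ≈ 0.872300
step 6 [6y] zero: DF = P = 2139/2500 ≈ 0.855600
step 7 [7y] swap r/1=1591/62417: DF=(1 − 1591/62417·(0.961300+0.932700+0.901900+0.877000+0.872300+0.855600))/(1+1591/62417) = 8409/10000 ≈ 0.840900

1 1 9613/10000
2 2 9327/10000
3 3 9019/10000
4 4 877/1000
5 5 8723/10000
6 6 2139/2500
7 7 8409/10000
DF(7y) = 8409/10000 ≈ 0.840900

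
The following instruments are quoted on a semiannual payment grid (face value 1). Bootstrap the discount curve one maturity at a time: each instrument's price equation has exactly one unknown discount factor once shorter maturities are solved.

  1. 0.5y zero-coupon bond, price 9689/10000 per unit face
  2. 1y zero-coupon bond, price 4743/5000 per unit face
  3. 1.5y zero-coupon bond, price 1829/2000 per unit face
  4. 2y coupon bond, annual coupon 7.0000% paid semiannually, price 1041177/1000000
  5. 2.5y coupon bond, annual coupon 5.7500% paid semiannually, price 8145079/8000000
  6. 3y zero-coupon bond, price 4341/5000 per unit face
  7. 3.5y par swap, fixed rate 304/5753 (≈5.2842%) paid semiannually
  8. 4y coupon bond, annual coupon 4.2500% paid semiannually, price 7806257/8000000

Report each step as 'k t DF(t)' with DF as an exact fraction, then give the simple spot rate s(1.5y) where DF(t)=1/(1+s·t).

step 1 [0.5y] zero: DF = P = 9689/10000 ≈ 0.968900
step 2 [1y] zero: DF = P = 4743/5000 ≈ 0.948600
step 3 [1.5y] zero: DF = P = 1829/2000 ≈ 0.914500
step 4 [2y] bond c/2=7/200: DF=(1041177/1000000 − 7/200·(0.968900+0.948600+0.914500))/(1+7/200) = 4551/5000 ≈ 0.910200
step 5 [2.5y] bond c/2=23/800: DF=(8145079/8000000 − 23/800·(0.968900+0.948600+0.914500+0.910200))/(1+23/800) = 8851/10000 ≈ 0.885100
step 6 [3y] zero: DF = P = 4341/5000 ≈ 0.868200
step 7 [3.5y] swap r/2=152/5753: DF=(1 − 152/5753·(0.968900+0.948600+0.914500+0.910200+0.885100+0.868200))/(1+152/5753) = 1041/1250 ≈ 0.832800
step 8 [4y] bond c/2=17/800: DF=(7806257/8000000 − 17/800·(0.968900+0.948600+0.914500+0.910200+0.885100+0.868200+0.832800))/(1+17/800) = 4119/5000 ≈ 0.823800

1 1/2 9689/10000
2 1 4743/5000
3 3/2 1829/2000
4 2 4551/5000
5 5/2 8851/10000
6 3 4341/5000
7 7/2 1041/1250
8 4 4119/5000
s(1.5y) = (1/(1829/2000) − 1)/(3/2) = 114/1829 ≈ 6.2329%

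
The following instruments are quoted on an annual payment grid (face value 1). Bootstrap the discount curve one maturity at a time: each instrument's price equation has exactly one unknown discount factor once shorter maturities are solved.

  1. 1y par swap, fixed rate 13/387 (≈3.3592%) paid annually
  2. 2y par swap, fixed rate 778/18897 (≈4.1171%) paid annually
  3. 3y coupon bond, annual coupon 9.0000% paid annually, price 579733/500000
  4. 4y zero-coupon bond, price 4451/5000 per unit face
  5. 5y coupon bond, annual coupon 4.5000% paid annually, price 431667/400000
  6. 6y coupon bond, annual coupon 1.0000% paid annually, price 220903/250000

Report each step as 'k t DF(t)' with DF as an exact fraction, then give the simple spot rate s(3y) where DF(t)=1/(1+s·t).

1 1 387/400
2 2 4611/5000
3 3 9077/10000
4 4 4451/5000
5 5 8739/10000
6 6 8297/10000
s(3y) = (1/(9077/10000) − 1)/(3) = 923/27231 ≈ 3.3895%

step 1 [1y] swap r/1=13/387: DF=(1 − 13/387·(0))/(1+13/387) = 387/400 ≈ 0.967500
step 2 [2y] swap r/1=778/18897: DF=(1 − 778/18897·(0.967500))/(1+778/18897) = 4611/5000 ≈ 0.922200
step 3 [3y] bond c/1=9/100: DF=(579733/500000 − 9/100·(0.967500+0.922200))/(1+9/100) = 9077/10000 ≈ 0.907700
step 4 [4y] zero: DF = P = 4451/5000 ≈ 0.890200
step 5 [5y] bond c/1=9/200: DF=(431667/400000 − 9/200·(0.967500+0.922200+0.907700+0.890200))/(1+9/200) = 8739/10000 ≈ 0.873900
step 6 [6y] bond c/1=1/100: DF=(220903/250000 − 1/100·(0.967500+0.922200+0.907700+0.890200+0.873900))/(1+1/100) = 8297/10000 ≈ 0.829700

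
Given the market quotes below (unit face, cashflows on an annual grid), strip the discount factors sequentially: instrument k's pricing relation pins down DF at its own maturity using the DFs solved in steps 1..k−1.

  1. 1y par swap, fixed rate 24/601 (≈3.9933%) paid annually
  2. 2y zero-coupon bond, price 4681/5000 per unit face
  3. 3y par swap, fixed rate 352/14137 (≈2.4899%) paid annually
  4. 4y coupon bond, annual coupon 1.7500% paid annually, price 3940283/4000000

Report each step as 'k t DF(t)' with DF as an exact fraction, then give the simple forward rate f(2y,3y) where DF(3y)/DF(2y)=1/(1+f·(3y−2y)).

step 1 [1y] swap r/1=24/601: DF=(1 − 24/601·(0))/(1+24/601) = 601/625 ≈ 0.961600
step 2 [2y] zero: DF = P = 4681/5000 ≈ 0.936200
step 3 [3y] swap r/1=352/14137: DF=(1 − 352/14137·(0.961600+0.936200))/(1+352/14137) = 581/625 ≈ 0.929600
step 4 [4y] bond c/1=7/400: DF=(3940283/4000000 − 7/400·(0.961600+0.936200+0.929600))/(1+7/400) = 1839/2000 ≈ 0.919500

1 1 601/625
2 2 4681/5000
3 3 581/625
4 4 1839/2000
f(2y,3y) = ((4681/5000)/(581/625) − 1)/(1) = 33/4648 ≈ 0.7100%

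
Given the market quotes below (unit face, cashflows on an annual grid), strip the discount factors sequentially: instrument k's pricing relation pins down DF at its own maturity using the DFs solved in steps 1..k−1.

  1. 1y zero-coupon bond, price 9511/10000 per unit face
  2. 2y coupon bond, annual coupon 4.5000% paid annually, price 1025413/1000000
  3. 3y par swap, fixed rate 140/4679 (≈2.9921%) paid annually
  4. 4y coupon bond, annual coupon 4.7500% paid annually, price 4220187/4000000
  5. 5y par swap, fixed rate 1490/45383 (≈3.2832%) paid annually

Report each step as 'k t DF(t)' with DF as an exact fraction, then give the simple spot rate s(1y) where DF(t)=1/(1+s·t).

1 1 9511/10000
2 2 9403/10000
3 3 229/250
4 4 8799/10000
5 5 851/1000
s(1y) = (1/(9511/10000) − 1)/(1) = 489/9511 ≈ 5.1414%

step 1 [1y] zero: DF = P = 9511/10000 ≈ 0.951100
step 2 [2y] bond c/1=9/200: DF=(1025413/1000000 − 9/200·(0.951100))/(1+9/200) = 9403/10000 ≈ 0.940300
step 3 [3y] swap r/1=140/4679: DF=(1 − 140/4679·(0.951100+0.940300))/(1+140/4679) = 229/250 ≈ 0.916000
step 4 [4y] bond c/1=19/400: DF=(4220187/4000000 − 19/400·(0.951100+0.940300+0.916000))/(1+19/400) = 8799/10000 ≈ 0.879900
step 5 [5y] swap r/1=1490/45383: DF=(1 − 1490/45383·(0.951100+0.940300+0.916000+0.879900))/(1+1490/45383) = 851/1000 ≈ 0.851000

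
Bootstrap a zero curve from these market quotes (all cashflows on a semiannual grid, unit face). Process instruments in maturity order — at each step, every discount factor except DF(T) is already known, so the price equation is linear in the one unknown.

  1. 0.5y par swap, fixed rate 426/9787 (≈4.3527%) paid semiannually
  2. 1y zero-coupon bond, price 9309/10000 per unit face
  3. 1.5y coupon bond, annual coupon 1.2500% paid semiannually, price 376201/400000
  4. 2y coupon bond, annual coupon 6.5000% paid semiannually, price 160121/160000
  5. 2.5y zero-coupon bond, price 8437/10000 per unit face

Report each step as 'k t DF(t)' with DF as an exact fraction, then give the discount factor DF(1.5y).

step 1 [0.5y] swap r/2=213/9787: DF=(1 − 213/9787·(0))/(1+213/9787) = 9787/10000 ≈ 0.978700
step 2 [1y] zero: DF = P = 9309/10000 ≈ 0.930900
step 3 [1.5y] bond c/2=1/160: DF=(376201/400000 − 1/160·(0.978700+0.930900))/(1+1/160) = 2307/2500 ≈ 0.922800
step 4 [2y] bond c/2=13/400: DF=(160121/160000 − 13/400·(0.978700+0.930900+0.922800))/(1+13/400) = 8801/10000 ≈ 0.880100
step 5 [2.5y] zero: DF = P = 8437/10000 ≈ 0.843700

1 1/2 9787/10000
2 1 9309/10000
3 3/2 2307/2500
4 2 8801/10000
5 5/2 8437/10000
DF(1.5y) = 2307/2500 ≈ 0.922800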